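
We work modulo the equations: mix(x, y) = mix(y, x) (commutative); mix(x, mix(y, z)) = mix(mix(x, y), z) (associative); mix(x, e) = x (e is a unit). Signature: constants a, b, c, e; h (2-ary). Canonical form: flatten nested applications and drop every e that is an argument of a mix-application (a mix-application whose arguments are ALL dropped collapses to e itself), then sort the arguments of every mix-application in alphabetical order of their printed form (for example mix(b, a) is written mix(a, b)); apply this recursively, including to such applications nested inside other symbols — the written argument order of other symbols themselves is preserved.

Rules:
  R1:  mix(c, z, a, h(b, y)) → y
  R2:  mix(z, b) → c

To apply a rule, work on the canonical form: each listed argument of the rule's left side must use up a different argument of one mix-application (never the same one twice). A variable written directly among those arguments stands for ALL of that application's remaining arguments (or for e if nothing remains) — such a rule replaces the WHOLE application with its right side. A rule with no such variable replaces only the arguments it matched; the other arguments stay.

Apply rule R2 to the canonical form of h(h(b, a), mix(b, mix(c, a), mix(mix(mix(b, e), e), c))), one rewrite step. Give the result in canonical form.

Canonical form:  h(h(b, a), mix(a, b, b, c, c))
Match R2:  consume b;  z := mix(a, b, c, c)
Every leftover argument binds to the variable; the entire application is replaced.
New term:  h(h(b, a), c)

Answer: h(h(b, a), c)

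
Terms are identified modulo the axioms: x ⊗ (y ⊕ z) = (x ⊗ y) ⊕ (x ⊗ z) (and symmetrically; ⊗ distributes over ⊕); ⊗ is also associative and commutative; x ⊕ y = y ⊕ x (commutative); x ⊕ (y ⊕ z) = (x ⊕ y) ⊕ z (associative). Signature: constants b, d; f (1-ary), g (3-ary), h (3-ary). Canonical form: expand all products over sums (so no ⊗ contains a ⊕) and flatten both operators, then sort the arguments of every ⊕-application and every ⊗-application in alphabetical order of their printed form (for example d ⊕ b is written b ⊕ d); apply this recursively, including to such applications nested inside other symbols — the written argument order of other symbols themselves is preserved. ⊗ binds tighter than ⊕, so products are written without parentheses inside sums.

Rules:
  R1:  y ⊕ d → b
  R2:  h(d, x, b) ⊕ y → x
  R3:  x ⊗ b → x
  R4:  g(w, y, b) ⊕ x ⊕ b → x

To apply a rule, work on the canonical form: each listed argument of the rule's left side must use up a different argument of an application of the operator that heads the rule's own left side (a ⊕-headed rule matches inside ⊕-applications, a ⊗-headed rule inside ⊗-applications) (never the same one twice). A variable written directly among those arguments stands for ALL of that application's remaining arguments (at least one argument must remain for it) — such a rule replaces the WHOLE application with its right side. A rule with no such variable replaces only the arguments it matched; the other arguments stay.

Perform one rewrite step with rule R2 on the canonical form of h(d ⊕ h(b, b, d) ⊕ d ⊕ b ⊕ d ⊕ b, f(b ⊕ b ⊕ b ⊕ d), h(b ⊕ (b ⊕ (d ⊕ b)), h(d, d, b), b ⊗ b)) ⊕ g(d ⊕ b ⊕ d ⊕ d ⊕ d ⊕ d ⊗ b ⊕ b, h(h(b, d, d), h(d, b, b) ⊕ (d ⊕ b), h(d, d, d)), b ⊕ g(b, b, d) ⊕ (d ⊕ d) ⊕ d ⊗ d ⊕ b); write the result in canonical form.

Answer: g(b ⊕ b ⊕ b ⊗ d ⊕ d ⊕ d ⊕ d ⊕ d, h(h(b, d, d), b, h(d, d, d)), b ⊕ b ⊕ d ⊕ d ⊕ d ⊗ d ⊕ g(b, b, d)) ⊕ h(b ⊕ b ⊕ d ⊕ d ⊕ d ⊕ h(b, b, d), f(b ⊕ b ⊕ b ⊕ d), h(b ⊕ b ⊕ b ⊕ d, h(d, d, b), b ⊗ b))

Derivation:
Canonical form:  g(b ⊕ b ⊕ b ⊗ d ⊕ d ⊕ d ⊕ d ⊕ d, h(h(b, d, d), b ⊕ d ⊕ h(d, b, b), h(d, d, d)), b ⊕ b ⊕ d ⊕ d ⊕ d ⊗ d ⊕ g(b, b, d)) ⊕ h(b ⊕ b ⊕ d ⊕ d ⊕ d ⊕ h(b, b, d), f(b ⊕ b ⊕ b ⊕ d), h(b ⊕ b ⊕ b ⊕ d, h(d, d, b), b ⊗ b))
Match R2:  consume h(d, b, b);  x := b, y := b ⊕ d
The variable takes the whole remainder — replace the entire application.
Giving:  g(b ⊕ b ⊕ b ⊗ d ⊕ d ⊕ d ⊕ d ⊕ d, h(h(b, d, d), b, h(d, d, d)), b ⊕ b ⊕ d ⊕ d ⊕ d ⊗ d ⊕ g(b, b, d)) ⊕ h(b ⊕ b ⊕ d ⊕ d ⊕ d ⊕ h(b, b, d), f(b ⊕ b ⊕ b ⊕ d), h(b ⊕ b ⊕ b ⊕ d, h(d, d, b), b ⊗ b))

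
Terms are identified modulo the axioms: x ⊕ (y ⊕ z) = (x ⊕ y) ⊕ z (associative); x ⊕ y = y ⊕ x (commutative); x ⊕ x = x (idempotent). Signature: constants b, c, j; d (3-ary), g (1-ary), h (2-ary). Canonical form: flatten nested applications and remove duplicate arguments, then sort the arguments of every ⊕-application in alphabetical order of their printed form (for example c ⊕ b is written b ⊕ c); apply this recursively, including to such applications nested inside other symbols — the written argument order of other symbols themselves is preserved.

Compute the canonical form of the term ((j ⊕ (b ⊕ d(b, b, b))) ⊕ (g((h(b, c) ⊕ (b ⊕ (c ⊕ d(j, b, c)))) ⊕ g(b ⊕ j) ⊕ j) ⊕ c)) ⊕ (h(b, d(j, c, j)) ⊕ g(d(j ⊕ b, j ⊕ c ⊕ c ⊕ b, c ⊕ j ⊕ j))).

Answer: b ⊕ c ⊕ d(b, b, b) ⊕ g(b ⊕ c ⊕ d(j, b, c) ⊕ g(b ⊕ j) ⊕ h(b, c) ⊕ j) ⊕ g(d(b ⊕ j, b ⊕ c ⊕ j, c ⊕ j)) ⊕ h(b, d(j, c, j)) ⊕ j

Derivation:
Un-nest:  j ⊕ b ⊕ d(b, b, b) ⊕ g((h(b, c) ⊕ (b ⊕ (c ⊕ d(j, b, c)))) ⊕ g(b ⊕ j) ⊕ j) ⊕ c ⊕ h(b, d(j, c, j)) ⊕ g(d(j ⊕ b, j ⊕ c ⊕ c ⊕ b, c ⊕ j ⊕ j))
Simplify inside:  g((h(b, c) ⊕ (b ⊕ (c ⊕ d(j, b, c)))) ⊕ g(b ⊕ j) ⊕ j)  →  g(b ⊕ c ⊕ d(j, b, c) ⊕ g(b ⊕ j) ⊕ h(b, c) ⊕ j)
Canonicalize subterm:  g(d(j ⊕ b, j ⊕ c ⊕ c ⊕ b, c ⊕ j ⊕ j))  →  g(d(b ⊕ j, b ⊕ c ⊕ j, c ⊕ j))
Order the arguments:  b ⊕ c ⊕ d(b, b, b) ⊕ g(b ⊕ c ⊕ d(j, b, c) ⊕ g(b ⊕ j) ⊕ h(b, c) ⊕ j) ⊕ g(d(b ⊕ j, b ⊕ c ⊕ j, c ⊕ j)) ⊕ h(b, d(j, c, j)) ⊕ j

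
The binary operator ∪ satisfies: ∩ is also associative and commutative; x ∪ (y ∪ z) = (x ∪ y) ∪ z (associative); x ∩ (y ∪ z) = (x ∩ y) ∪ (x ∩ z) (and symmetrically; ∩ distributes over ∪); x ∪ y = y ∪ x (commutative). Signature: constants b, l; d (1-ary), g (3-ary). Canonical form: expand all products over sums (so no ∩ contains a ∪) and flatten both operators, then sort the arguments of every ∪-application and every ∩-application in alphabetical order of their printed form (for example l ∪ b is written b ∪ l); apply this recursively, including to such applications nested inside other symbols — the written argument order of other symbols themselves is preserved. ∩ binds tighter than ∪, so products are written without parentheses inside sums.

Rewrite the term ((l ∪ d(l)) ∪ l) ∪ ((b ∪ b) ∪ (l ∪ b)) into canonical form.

Answer: b ∪ b ∪ b ∪ d(l) ∪ l ∪ l ∪ l

Derivation:
Merge nested applications:  l ∪ d(l) ∪ l ∪ b ∪ b ∪ l ∪ b
Sort:  b ∪ b ∪ b ∪ d(l) ∪ l ∪ l ∪ l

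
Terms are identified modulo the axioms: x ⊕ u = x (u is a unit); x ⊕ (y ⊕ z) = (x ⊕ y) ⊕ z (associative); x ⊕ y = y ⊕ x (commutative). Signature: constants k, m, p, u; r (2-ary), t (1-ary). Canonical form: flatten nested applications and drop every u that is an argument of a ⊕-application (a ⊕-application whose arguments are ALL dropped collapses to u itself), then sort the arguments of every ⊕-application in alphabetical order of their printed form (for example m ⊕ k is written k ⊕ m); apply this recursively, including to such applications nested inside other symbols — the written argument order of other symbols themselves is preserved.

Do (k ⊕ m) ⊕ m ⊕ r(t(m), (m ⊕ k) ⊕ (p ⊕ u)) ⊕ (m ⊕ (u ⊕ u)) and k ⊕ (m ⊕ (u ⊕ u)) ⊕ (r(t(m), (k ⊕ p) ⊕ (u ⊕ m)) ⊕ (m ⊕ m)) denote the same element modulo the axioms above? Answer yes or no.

Answer: yes — both canonical forms are k ⊕ m ⊕ m ⊕ m ⊕ r(t(m), k ⊕ m ⊕ p)

Derivation:
Left:  (k ⊕ m) ⊕ m ⊕ r(t(m), (m ⊕ k) ⊕ (p ⊕ u)) ⊕ (m ⊕ (u ⊕ u))
  Un-nest:  k ⊕ m ⊕ m ⊕ r(t(m), (m ⊕ k) ⊕ (p ⊕ u)) ⊕ m ⊕ u ⊕ u
  Canonicalize subterm:  r(t(m), (m ⊕ k) ⊕ (p ⊕ u))  →  r(t(m), k ⊕ m ⊕ p)
  Units out:  drop u (×2)
  Sort:  k ⊕ m ⊕ m ⊕ m ⊕ r(t(m), k ⊕ m ⊕ p)
Right:  k ⊕ (m ⊕ (u ⊕ u)) ⊕ (r(t(m), (k ⊕ p) ⊕ (u ⊕ m)) ⊕ (m ⊕ m))
  Flatten:  k ⊕ m ⊕ u ⊕ u ⊕ r(t(m), (k ⊕ p) ⊕ (u ⊕ m)) ⊕ m ⊕ m
  Inside:  r(t(m), (k ⊕ p) ⊕ (u ⊕ m))  →  r(t(m), k ⊕ m ⊕ p)
  Drop the unit:  drop u (×2)
  Order the arguments:  k ⊕ m ⊕ m ⊕ m ⊕ r(t(m), k ⊕ m ⊕ p)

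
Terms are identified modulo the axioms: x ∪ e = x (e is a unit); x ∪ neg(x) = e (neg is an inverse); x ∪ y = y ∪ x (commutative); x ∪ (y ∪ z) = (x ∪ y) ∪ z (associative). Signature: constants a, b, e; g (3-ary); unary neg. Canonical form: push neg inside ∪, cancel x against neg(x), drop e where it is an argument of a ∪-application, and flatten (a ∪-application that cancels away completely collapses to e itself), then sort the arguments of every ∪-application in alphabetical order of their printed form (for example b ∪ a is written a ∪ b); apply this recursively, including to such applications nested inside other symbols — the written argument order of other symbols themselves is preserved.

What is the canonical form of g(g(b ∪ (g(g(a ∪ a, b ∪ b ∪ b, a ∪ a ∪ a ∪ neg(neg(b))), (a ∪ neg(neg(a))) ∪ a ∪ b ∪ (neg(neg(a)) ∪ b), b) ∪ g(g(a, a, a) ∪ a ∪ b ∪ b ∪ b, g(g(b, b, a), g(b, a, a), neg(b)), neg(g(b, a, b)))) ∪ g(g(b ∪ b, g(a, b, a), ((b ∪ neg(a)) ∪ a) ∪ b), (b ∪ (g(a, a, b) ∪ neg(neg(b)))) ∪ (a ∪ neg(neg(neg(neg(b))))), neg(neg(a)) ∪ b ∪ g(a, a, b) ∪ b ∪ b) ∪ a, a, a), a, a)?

Answer: g(g(a ∪ b ∪ g(a ∪ b ∪ b ∪ b ∪ g(a, a, a), g(g(b, b, a), g(b, a, a), neg(b)), neg(g(b, a, b))) ∪ g(g(a ∪ a, b ∪ b ∪ b, a ∪ a ∪ a ∪ b), a ∪ a ∪ a ∪ a ∪ b ∪ b, b) ∪ g(g(b ∪ b, g(a, b, a), b ∪ b), a ∪ b ∪ b ∪ b ∪ g(a, a, b), a ∪ b ∪ b ∪ b ∪ g(a, a, b)), a, a), a, a)

Derivation:
Descend into:  b ∪ (g(g(a ∪ a, b ∪ b ∪ b, a ∪ a ∪ a ∪ neg(neg(b))), (a ∪ neg(neg(a))) ∪ a ∪ b ∪ (neg(neg(a)) ∪ b), b) ∪ g(g(a, a, a) ∪ a ∪ b ∪ b ∪ b, g(g(b, b, a), g(b, a, a), neg(b)), neg(g(b, a, b)))) ∪ g(g(b ∪ b, g(a, b, a), ((b ∪ neg(a)) ∪ a) ∪ b), (b ∪ (g(a, a, b) ∪ neg(neg(b)))) ∪ (a ∪ neg(neg(neg(neg(b))))), neg(neg(a)) ∪ b ∪ g(a, a, b) ∪ b ∪ b) ∪ a
Push neg inside:  distribute neg over ∪ and collapse double neg
Collect:  b ∪ g(g(a ∪ a, b ∪ b ∪ b, a ∪ a ∪ a ∪ b), a ∪ a ∪ a ∪ a ∪ b ∪ b, b) ∪ g(a ∪ b ∪ b ∪ b ∪ g(a, a, a), g(g(b, b, a), g(b, a, a), neg(b)), neg(g(b, a, b))) ∪ g(g(b ∪ b, g(a, b, a), b ∪ b), a ∪ b ∪ b ∪ b ∪ g(a, a, b), a ∪ b ∪ b ∪ b ∪ g(a, a, b)) ∪ a
Sort arguments:  a ∪ b ∪ g(a ∪ b ∪ b ∪ b ∪ g(a, a, a), g(g(b, b, a), g(b, a, a), neg(b)), neg(g(b, a, b))) ∪ g(g(a ∪ a, b ∪ b ∪ b, a ∪ a ∪ a ∪ b), a ∪ a ∪ a ∪ a ∪ b ∪ b, b) ∪ g(g(b ∪ b, g(a, b, a), b ∪ b), a ∪ b ∪ b ∪ b ∪ g(a, a, b), a ∪ b ∪ b ∪ b ∪ g(a, a, b))
Reassemble:  g(g(a ∪ b ∪ g(a ∪ b ∪ b ∪ b ∪ g(a, a, a), g(g(b, b, a), g(b, a, a), neg(b)), neg(g(b, a, b))) ∪ g(g(a ∪ a, b ∪ b ∪ b, a ∪ a ∪ a ∪ b), a ∪ a ∪ a ∪ a ∪ b ∪ b, b) ∪ g(g(b ∪ b, g(a, b, a), b ∪ b), a ∪ b ∪ b ∪ b ∪ g(a, a, b), a ∪ b ∪ b ∪ b ∪ g(a, a, b)), a, a), a, a)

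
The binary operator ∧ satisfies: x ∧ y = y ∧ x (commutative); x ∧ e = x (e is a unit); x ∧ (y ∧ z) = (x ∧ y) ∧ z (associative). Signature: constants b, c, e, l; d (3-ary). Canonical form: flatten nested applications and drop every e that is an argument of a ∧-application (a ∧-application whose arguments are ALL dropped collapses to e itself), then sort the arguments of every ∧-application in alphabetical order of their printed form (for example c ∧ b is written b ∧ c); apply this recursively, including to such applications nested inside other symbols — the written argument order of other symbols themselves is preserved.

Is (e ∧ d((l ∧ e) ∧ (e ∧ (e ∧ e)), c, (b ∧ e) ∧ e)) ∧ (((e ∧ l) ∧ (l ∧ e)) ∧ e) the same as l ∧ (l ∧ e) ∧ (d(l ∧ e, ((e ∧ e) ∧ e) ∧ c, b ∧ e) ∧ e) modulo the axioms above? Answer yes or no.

Answer: yes — both canonical forms are d(l, c, b) ∧ l ∧ l

Derivation:
Left:  (e ∧ d((l ∧ e) ∧ (e ∧ (e ∧ e)), c, (b ∧ e) ∧ e)) ∧ (((e ∧ l) ∧ (l ∧ e)) ∧ e)
  Merge nested applications:  e ∧ d((l ∧ e) ∧ (e ∧ (e ∧ e)), c, (b ∧ e) ∧ e) ∧ e ∧ l ∧ l ∧ e ∧ e
  Canonicalize subterm:  d((l ∧ e) ∧ (e ∧ (e ∧ e)), c, (b ∧ e) ∧ e)  →  d(l, c, b)
  Units out:  drop e (×4)
  Sort:  d(l, c, b) ∧ l ∧ l
Right:  l ∧ (l ∧ e) ∧ (d(l ∧ e, ((e ∧ e) ∧ e) ∧ c, b ∧ e) ∧ e)
  Merge nested applications:  l ∧ l ∧ e ∧ d(l ∧ e, ((e ∧ e) ∧ e) ∧ c, b ∧ e) ∧ e
  Inside:  d(l ∧ e, ((e ∧ e) ∧ e) ∧ c, b ∧ e)  →  d(l, c, b)
  Unit:  drop e (×2)
  Sort arguments:  d(l, c, b) ∧ l ∧ l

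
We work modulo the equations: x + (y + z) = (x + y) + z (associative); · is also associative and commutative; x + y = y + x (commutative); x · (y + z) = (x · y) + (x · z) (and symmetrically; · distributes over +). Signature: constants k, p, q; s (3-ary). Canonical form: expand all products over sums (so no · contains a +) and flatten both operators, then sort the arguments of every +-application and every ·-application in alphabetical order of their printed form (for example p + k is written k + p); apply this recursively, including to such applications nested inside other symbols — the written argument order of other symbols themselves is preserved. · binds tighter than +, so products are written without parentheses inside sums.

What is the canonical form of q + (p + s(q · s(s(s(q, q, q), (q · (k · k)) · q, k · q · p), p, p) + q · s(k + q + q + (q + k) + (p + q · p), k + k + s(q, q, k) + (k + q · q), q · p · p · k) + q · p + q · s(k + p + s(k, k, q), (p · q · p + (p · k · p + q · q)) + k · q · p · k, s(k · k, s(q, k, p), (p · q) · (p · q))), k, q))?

Un-nest:  q + p + s(p · q + q · s(k + k + p + p · q + q + q + q, k + k + k + q · q + s(q, q, k), k · p · p · q) + q · s(k + p + s(k, k, q), k · k · p · q + k · p · p + p · p · q + q · q, s(k · k, s(q, k, p), p · p · q · q)) + q · s(s(s(q, q, q), k · k · q · q, k · p · q), p, p), k, q)
Sort:  p + q + s(p · q + q · s(k + k + p + p · q + q + q + q, k + k + k + q · q + s(q, q, k), k · p · p · q) + q · s(k + p + s(k, k, q), k · k · p · q + k · p · p + p · p · q + q · q, s(k · k, s(q, k, p), p · p · q · q)) + q · s(s(s(q, q, q), k · k · q · q, k · p · q), p, p), k, q)

Answer: p + q + s(p · q + q · s(k + k + p + p · q + q + q + q, k + k + k + q · q + s(q, q, k), k · p · p · q) + q · s(k + p + s(k, k, q), k · k · p · q + k · p · p + p · p · q + q · q, s(k · k, s(q, k, p), p · p · q · q)) + q · s(s(s(q, q, q), k · k · q · q, k · p · q), p, p), k, q)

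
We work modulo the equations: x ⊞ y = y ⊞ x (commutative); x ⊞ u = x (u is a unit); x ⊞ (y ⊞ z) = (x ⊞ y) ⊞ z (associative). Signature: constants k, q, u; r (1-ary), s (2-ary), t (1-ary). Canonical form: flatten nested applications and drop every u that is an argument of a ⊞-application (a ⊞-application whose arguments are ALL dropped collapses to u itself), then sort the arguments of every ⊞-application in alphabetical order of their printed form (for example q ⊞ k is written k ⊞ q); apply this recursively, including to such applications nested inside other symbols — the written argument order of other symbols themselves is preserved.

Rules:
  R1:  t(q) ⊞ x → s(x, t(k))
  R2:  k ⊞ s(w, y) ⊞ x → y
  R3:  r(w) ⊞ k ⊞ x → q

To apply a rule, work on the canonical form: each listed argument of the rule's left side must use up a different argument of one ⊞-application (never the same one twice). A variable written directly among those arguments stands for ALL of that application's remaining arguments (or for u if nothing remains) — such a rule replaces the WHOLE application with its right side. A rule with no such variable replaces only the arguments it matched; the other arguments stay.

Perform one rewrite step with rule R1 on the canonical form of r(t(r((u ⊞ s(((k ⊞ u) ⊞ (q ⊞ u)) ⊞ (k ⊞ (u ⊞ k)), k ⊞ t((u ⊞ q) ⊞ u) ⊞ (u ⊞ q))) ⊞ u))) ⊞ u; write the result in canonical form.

Canonical form:  r(t(r(s(k ⊞ k ⊞ k ⊞ q, k ⊞ q ⊞ t(q)))))
Match R1:  consume t(q);  x := k ⊞ q
The variable takes the whole remainder — replace the entire application.
Giving:  r(t(r(s(k ⊞ k ⊞ k ⊞ q, s(k ⊞ q, t(k))))))

Answer: r(t(r(s(k ⊞ k ⊞ k ⊞ q, s(k ⊞ q, t(k))))))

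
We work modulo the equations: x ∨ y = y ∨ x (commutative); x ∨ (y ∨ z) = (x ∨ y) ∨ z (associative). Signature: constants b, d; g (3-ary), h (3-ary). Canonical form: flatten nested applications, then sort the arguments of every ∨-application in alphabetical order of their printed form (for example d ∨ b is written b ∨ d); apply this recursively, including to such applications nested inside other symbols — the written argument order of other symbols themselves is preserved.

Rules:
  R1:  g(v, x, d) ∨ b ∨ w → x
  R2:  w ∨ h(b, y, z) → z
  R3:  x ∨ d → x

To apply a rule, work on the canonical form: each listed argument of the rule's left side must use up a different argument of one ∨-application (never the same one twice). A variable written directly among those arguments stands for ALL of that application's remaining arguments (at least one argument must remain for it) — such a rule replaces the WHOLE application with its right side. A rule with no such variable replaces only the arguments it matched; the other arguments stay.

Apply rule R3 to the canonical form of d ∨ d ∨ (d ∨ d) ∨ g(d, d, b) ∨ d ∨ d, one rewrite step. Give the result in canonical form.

Canonical form:  d ∨ d ∨ d ∨ d ∨ d ∨ d ∨ g(d, d, b)
R3 matches:  uses d;  x := d ∨ d ∨ d ∨ d ∨ d ∨ g(d, d, b)
The variable takes the whole remainder — replace the entire application.
New term:  d ∨ d ∨ d ∨ d ∨ d ∨ g(d, d, b)

Answer: d ∨ d ∨ d ∨ d ∨ d ∨ g(d, d, b)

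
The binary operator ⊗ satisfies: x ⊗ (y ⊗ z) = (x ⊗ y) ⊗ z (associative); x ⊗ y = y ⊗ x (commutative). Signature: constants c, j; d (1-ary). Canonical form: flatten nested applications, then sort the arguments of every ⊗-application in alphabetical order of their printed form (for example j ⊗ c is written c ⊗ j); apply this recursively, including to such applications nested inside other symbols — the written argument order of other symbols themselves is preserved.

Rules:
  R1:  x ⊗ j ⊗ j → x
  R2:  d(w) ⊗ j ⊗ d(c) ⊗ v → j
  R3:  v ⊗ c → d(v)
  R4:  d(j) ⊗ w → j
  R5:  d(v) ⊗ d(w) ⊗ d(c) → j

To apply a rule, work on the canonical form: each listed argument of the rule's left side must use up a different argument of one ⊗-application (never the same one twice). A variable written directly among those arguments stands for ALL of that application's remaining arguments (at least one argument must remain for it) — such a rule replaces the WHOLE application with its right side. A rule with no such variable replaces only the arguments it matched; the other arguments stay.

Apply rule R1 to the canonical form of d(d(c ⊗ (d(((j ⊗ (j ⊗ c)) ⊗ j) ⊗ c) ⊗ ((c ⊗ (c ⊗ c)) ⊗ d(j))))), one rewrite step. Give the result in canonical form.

Answer: d(d(c ⊗ c ⊗ c ⊗ c ⊗ d(c ⊗ c ⊗ j) ⊗ d(j)))

Derivation:
Canonical form:  d(d(c ⊗ c ⊗ c ⊗ c ⊗ d(c ⊗ c ⊗ j ⊗ j ⊗ j) ⊗ d(j)))
R1 matches:  uses j, j;  x := c ⊗ c ⊗ j
The extension variable absorbs all remaining arguments, so the whole application is rewritten.
Result:  d(d(c ⊗ c ⊗ c ⊗ c ⊗ d(c ⊗ c ⊗ j) ⊗ d(j)))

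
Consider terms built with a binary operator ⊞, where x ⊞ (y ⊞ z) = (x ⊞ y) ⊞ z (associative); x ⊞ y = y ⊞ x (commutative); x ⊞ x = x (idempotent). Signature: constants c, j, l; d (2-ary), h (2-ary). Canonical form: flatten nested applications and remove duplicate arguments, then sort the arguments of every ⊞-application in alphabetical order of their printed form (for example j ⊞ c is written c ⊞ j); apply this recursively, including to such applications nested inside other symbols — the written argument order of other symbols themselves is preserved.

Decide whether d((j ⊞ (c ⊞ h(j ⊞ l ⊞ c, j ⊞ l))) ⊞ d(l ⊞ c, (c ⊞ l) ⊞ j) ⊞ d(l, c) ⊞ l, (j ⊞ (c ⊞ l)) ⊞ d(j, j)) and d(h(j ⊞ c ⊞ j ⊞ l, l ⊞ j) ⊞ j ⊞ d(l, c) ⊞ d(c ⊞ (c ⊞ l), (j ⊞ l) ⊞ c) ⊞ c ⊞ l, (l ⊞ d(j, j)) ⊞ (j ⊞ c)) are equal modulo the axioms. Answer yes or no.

Left:  d((j ⊞ (c ⊞ h(j ⊞ l ⊞ c, j ⊞ l))) ⊞ d(l ⊞ c, (c ⊞ l) ⊞ j) ⊞ d(l, c) ⊞ l, (j ⊞ (c ⊞ l)) ⊞ d(j, j))
  Work inside:  (j ⊞ (c ⊞ h(j ⊞ l ⊞ c, j ⊞ l))) ⊞ d(l ⊞ c, (c ⊞ l) ⊞ j) ⊞ d(l, c) ⊞ l
  Un-nest:  j ⊞ c ⊞ h(j ⊞ l ⊞ c, j ⊞ l) ⊞ d(l ⊞ c, (c ⊞ l) ⊞ j) ⊞ d(l, c) ⊞ l
  Inside:  h(j ⊞ l ⊞ c, j ⊞ l)  →  h(c ⊞ j ⊞ l, j ⊞ l)
  Inside:  d(l ⊞ c, (c ⊞ l) ⊞ j)  →  d(c ⊞ l, c ⊞ j ⊞ l)
  Sort arguments:  c ⊞ d(c ⊞ l, c ⊞ j ⊞ l) ⊞ d(l, c) ⊞ h(c ⊞ j ⊞ l, j ⊞ l) ⊞ j ⊞ l
  Rebuild:  d(c ⊞ d(c ⊞ l, c ⊞ j ⊞ l) ⊞ d(l, c) ⊞ h(c ⊞ j ⊞ l, j ⊞ l) ⊞ j ⊞ l, c ⊞ d(j, j) ⊞ j ⊞ l)
Right:  d(h(j ⊞ c ⊞ j ⊞ l, l ⊞ j) ⊞ j ⊞ d(l, c) ⊞ d(c ⊞ (c ⊞ l), (j ⊞ l) ⊞ c) ⊞ c ⊞ l, (l ⊞ d(j, j)) ⊞ (j ⊞ c))
  Descend into:  h(j ⊞ c ⊞ j ⊞ l, l ⊞ j) ⊞ j ⊞ d(l, c) ⊞ d(c ⊞ (c ⊞ l), (j ⊞ l) ⊞ c) ⊞ c ⊞ l
  Simplify inside:  h(j ⊞ c ⊞ j ⊞ l, l ⊞ j)  →  h(c ⊞ j ⊞ l, j ⊞ l)
  Inside:  d(c ⊞ (c ⊞ l), (j ⊞ l) ⊞ c)  →  d(c ⊞ l, c ⊞ j ⊞ l)
  Sort:  c ⊞ d(c ⊞ l, c ⊞ j ⊞ l) ⊞ d(l, c) ⊞ h(c ⊞ j ⊞ l, j ⊞ l) ⊞ j ⊞ l
  Rebuild:  d(c ⊞ d(c ⊞ l, c ⊞ j ⊞ l) ⊞ d(l, c) ⊞ h(c ⊞ j ⊞ l, j ⊞ l) ⊞ j ⊞ l, c ⊞ d(j, j) ⊞ j ⊞ l)

Answer: yes — both canonical forms are d(c ⊞ d(c ⊞ l, c ⊞ j ⊞ l) ⊞ d(l, c) ⊞ h(c ⊞ j ⊞ l, j ⊞ l) ⊞ j ⊞ l, c ⊞ d(j, j) ⊞ j ⊞ l)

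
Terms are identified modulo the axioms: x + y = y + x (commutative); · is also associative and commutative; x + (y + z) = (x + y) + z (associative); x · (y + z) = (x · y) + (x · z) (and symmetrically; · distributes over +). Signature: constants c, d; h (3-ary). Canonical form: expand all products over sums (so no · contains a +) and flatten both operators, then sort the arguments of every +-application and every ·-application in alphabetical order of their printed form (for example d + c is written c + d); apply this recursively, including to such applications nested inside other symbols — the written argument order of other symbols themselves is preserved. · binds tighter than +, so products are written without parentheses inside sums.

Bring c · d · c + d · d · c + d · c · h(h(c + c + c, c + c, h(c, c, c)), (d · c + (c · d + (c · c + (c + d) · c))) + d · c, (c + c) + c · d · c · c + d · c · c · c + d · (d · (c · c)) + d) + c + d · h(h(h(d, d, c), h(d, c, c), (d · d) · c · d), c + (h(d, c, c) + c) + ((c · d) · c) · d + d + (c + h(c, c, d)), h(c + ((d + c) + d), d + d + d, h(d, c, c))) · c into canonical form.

Distribute:  c · c · d + c · d · d + c · d · h(h(c + c + c, c + c, h(c, c, c)), c · c + c · c + c · d + c · d + c · d + c · d, c + c + c · c · c · d + c · c · c · d + c · c · d · d + d) + c + c · d · h(h(h(d, d, c), h(d, c, c), c · d · d · d), c + c + c + c · c · d · d + d + h(c, c, d) + h(d, c, c), h(c + c + d + d, d + d + d, h(d, c, c)))
Order the arguments:  c + c · c · d + c · d · d + c · d · h(h(c + c + c, c + c, h(c, c, c)), c · c + c · c + c · d + c · d + c · d + c · d, c + c + c · c · c · d + c · c · c · d + c · c · d · d + d) + c · d · h(h(h(d, d, c), h(d, c, c), c · d · d · d), c + c + c + c · c · d · d + d + h(c, c, d) + h(d, c, c), h(c + c + d + d, d + d + d, h(d, c, c)))

Answer: c + c · c · d + c · d · d + c · d · h(h(c + c + c, c + c, h(c, c, c)), c · c + c · c + c · d + c · d + c · d + c · d, c + c + c · c · c · d + c · c · c · d + c · c · d · d + d) + c · d · h(h(h(d, d, c), h(d, c, c), c · d · d · d), c + c + c + c · c · d · d + d + h(c, c, d) + h(d, c, c), h(c + c + d + d, d + d + d, h(d, c, c)))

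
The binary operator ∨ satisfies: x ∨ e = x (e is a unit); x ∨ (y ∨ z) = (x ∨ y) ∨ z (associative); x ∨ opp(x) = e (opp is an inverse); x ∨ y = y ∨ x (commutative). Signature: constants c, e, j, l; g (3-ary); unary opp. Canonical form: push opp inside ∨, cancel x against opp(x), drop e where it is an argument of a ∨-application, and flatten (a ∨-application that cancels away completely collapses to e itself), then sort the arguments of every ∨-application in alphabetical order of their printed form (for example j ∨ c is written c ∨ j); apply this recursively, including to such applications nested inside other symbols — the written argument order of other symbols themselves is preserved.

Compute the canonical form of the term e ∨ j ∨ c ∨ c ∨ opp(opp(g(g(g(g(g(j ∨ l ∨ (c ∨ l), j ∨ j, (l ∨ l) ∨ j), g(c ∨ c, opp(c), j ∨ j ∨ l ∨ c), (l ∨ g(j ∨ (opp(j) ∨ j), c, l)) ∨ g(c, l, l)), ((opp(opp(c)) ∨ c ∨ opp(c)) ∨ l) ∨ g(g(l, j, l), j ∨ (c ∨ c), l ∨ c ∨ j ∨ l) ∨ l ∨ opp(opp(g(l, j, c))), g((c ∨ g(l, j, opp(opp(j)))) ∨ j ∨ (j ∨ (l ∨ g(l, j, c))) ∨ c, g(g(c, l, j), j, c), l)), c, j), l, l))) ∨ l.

Answer: c ∨ c ∨ g(g(g(g(g(c ∨ j ∨ l ∨ l, j ∨ j, j ∨ l ∨ l), g(c ∨ c, opp(c), c ∨ j ∨ j ∨ l), g(c, l, l) ∨ g(j, c, l) ∨ l), c ∨ g(g(l, j, l), c ∨ c ∨ j, c ∨ j ∨ l ∨ l) ∨ g(l, j, c) ∨ l ∨ l, g(c ∨ c ∨ g(l, j, c) ∨ g(l, j, j) ∨ j ∨ j ∨ l, g(g(c, l, j), j, c), l)), c, j), l, l) ∨ j ∨ l

Derivation:
Push opp inside:  distribute opp over ∨ and collapse double opp
Collect terms:  j ∨ c ∨ c ∨ g(g(g(g(g(c ∨ j ∨ l ∨ l, j ∨ j, j ∨ l ∨ l), g(c ∨ c, opp(c), c ∨ j ∨ j ∨ l), g(c, l, l) ∨ g(j, c, l) ∨ l), c ∨ g(g(l, j, l), c ∨ c ∨ j, c ∨ j ∨ l ∨ l) ∨ g(l, j, c) ∨ l ∨ l, g(c ∨ c ∨ g(l, j, c) ∨ g(l, j, j) ∨ j ∨ j ∨ l, g(g(c, l, j), j, c), l)), c, j), l, l) ∨ l
Order the arguments:  c ∨ c ∨ g(g(g(g(g(c ∨ j ∨ l ∨ l, j ∨ j, j ∨ l ∨ l), g(c ∨ c, opp(c), c ∨ j ∨ j ∨ l), g(c, l, l) ∨ g(j, c, l) ∨ l), c ∨ g(g(l, j, l), c ∨ c ∨ j, c ∨ j ∨ l ∨ l) ∨ g(l, j, c) ∨ l ∨ l, g(c ∨ c ∨ g(l, j, c) ∨ g(l, j, j) ∨ j ∨ j ∨ l, g(g(c, l, j), j, c), l)), c, j), l, l) ∨ j ∨ l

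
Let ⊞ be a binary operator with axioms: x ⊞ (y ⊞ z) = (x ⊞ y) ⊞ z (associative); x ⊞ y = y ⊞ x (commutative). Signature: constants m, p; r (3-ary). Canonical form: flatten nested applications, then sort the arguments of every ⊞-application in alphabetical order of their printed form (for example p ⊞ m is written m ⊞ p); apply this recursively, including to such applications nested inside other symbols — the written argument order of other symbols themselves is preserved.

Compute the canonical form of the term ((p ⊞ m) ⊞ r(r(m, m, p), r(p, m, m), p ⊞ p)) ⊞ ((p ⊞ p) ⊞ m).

Merge nested applications:  p ⊞ m ⊞ r(r(m, m, p), r(p, m, m), p ⊞ p) ⊞ p ⊞ p ⊞ m
Order the arguments:  m ⊞ m ⊞ p ⊞ p ⊞ p ⊞ r(r(m, m, p), r(p, m, m), p ⊞ p)

Answer: m ⊞ m ⊞ p ⊞ p ⊞ p ⊞ r(r(m, m, p), r(p, m, m), p ⊞ p)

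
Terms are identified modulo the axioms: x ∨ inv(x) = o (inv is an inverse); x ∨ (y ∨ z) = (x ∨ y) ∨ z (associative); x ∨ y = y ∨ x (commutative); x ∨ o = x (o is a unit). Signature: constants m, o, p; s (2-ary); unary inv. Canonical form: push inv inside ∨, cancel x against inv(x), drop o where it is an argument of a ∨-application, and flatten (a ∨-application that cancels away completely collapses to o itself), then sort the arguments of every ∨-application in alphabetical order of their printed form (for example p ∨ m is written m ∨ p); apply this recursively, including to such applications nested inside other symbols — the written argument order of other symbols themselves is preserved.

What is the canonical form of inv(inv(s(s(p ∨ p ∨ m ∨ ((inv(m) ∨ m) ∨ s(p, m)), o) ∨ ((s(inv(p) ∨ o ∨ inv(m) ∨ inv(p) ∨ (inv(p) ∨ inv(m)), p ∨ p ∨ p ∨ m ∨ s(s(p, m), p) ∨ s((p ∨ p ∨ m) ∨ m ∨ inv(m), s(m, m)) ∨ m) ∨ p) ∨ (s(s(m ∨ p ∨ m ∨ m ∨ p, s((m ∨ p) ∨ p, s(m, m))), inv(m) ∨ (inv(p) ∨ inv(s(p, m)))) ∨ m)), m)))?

Answer: s(m ∨ p ∨ s(inv(m) ∨ inv(m) ∨ inv(p) ∨ inv(p) ∨ inv(p), m ∨ m ∨ p ∨ p ∨ p ∨ s(m ∨ p ∨ p, s(m, m)) ∨ s(s(p, m), p)) ∨ s(m ∨ p ∨ p ∨ s(p, m), o) ∨ s(s(m ∨ m ∨ m ∨ p ∨ p, s(m ∨ p ∨ p, s(m, m))), inv(m) ∨ inv(p) ∨ inv(s(p, m))), m)

Derivation:
Push inv inside:  distribute inv over ∨ and collapse double inv
Combine occurrences:  s(m ∨ p ∨ s(inv(m) ∨ inv(m) ∨ inv(p) ∨ inv(p) ∨ inv(p), m ∨ m ∨ p ∨ p ∨ p ∨ s(m ∨ p ∨ p, s(m, m)) ∨ s(s(p, m), p)) ∨ s(m ∨ p ∨ p ∨ s(p, m), o) ∨ s(s(m ∨ m ∨ m ∨ p ∨ p, s(m ∨ p ∨ p, s(m, m))), inv(m) ∨ inv(p) ∨ inv(s(p, m))), m)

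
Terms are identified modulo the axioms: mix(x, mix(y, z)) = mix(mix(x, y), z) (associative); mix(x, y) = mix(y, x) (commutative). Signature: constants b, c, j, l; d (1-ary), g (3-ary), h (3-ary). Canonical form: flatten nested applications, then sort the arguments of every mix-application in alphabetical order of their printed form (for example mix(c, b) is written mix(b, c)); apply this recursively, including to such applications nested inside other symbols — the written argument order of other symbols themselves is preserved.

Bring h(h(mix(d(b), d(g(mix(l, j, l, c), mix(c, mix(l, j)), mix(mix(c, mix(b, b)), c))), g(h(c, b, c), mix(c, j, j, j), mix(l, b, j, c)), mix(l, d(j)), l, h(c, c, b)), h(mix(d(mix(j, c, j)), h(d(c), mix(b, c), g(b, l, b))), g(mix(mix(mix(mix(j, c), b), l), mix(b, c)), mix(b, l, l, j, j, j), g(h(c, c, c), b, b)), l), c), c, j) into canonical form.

Descend into:  mix(d(b), d(g(mix(l, j, l, c), mix(c, mix(l, j)), mix(mix(c, mix(b, b)), c))), g(h(c, b, c), mix(c, j, j, j), mix(l, b, j, c)), mix(l, d(j)), l, h(c, c, b))
Merge nested applications:  mix(d(b), d(g(mix(l, j, l, c), mix(c, mix(l, j)), mix(mix(c, mix(b, b)), c))), g(h(c, b, c), mix(c, j, j, j), mix(l, b, j, c)), l, d(j), l, h(c, c, b))
Inside:  d(g(mix(l, j, l, c), mix(c, mix(l, j)), mix(mix(c, mix(b, b)), c)))  →  d(g(mix(c, j, l, l), mix(c, j, l), mix(b, b, c, c)))
Simplify inside:  g(h(c, b, c), mix(c, j, j, j), mix(l, b, j, c))  →  g(h(c, b, c), mix(c, j, j, j), mix(b, c, j, l))
Sort:  mix(d(b), d(g(mix(c, j, l, l), mix(c, j, l), mix(b, b, c, c))), d(j), g(h(c, b, c), mix(c, j, j, j), mix(b, c, j, l)), h(c, c, b), l, l)
Rebuild:  h(h(mix(d(b), d(g(mix(c, j, l, l), mix(c, j, l), mix(b, b, c, c))), d(j), g(h(c, b, c), mix(c, j, j, j), mix(b, c, j, l)), h(c, c, b), l, l), h(mix(d(mix(c, j, j)), h(d(c), mix(b, c), g(b, l, b))), g(mix(b, b, c, c, j, l), mix(b, j, j, j, l, l), g(h(c, c, c), b, b)), l), c), c, j)

Answer: h(h(mix(d(b), d(g(mix(c, j, l, l), mix(c, j, l), mix(b, b, c, c))), d(j), g(h(c, b, c), mix(c, j, j, j), mix(b, c, j, l)), h(c, c, b), l, l), h(mix(d(mix(c, j, j)), h(d(c), mix(b, c), g(b, l, b))), g(mix(b, b, c, c, j, l), mix(b, j, j, j, l, l), g(h(c, c, c), b, b)), l), c), c, j)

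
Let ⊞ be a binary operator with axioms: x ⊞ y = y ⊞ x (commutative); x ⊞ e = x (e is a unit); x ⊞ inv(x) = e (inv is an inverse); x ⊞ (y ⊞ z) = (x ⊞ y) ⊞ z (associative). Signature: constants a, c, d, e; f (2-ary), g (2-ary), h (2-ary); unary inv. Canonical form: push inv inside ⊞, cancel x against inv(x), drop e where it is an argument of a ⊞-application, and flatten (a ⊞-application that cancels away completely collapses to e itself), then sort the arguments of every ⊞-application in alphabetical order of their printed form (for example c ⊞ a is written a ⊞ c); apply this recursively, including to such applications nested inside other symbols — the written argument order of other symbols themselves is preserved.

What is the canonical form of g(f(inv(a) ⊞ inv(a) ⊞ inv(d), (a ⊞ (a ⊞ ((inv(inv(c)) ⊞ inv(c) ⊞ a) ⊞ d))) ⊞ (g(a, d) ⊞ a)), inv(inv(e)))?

Descend into:  (a ⊞ (a ⊞ ((inv(inv(c)) ⊞ inv(c) ⊞ a) ⊞ d))) ⊞ (g(a, d) ⊞ a)
Push inv inside:  distribute inv over ⊞ and collapse double inv
Cancel:  c cancels
Collect:  a ⊞ a ⊞ a ⊞ a ⊞ d ⊞ g(a, d)
Rebuild:  g(f(inv(a) ⊞ inv(a) ⊞ inv(d), a ⊞ a ⊞ a ⊞ a ⊞ d ⊞ g(a, d)), e)

Answer: g(f(inv(a) ⊞ inv(a) ⊞ inv(d), a ⊞ a ⊞ a ⊞ a ⊞ d ⊞ g(a, d)), e)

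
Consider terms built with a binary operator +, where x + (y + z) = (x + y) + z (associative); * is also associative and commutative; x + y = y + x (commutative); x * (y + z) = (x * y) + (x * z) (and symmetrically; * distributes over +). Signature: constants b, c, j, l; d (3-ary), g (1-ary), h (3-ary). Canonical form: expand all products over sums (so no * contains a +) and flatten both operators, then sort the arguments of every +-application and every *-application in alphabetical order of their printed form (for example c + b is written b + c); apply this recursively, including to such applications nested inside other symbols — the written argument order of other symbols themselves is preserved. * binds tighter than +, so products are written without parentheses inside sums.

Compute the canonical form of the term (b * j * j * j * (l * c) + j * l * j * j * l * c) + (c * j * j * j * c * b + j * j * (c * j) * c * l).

Answer: b * c * c * j * j * j + b * c * j * j * j * l + c * c * j * j * j * l + c * j * j * j * l * l

Derivation:
Flatten:  b * c * j * j * j * l + c * j * j * j * l * l + b * c * c * j * j * j + c * c * j * j * j * l
Order the arguments:  b * c * c * j * j * j + b * c * j * j * j * l + c * c * j * j * j * l + c * j * j * j * l * l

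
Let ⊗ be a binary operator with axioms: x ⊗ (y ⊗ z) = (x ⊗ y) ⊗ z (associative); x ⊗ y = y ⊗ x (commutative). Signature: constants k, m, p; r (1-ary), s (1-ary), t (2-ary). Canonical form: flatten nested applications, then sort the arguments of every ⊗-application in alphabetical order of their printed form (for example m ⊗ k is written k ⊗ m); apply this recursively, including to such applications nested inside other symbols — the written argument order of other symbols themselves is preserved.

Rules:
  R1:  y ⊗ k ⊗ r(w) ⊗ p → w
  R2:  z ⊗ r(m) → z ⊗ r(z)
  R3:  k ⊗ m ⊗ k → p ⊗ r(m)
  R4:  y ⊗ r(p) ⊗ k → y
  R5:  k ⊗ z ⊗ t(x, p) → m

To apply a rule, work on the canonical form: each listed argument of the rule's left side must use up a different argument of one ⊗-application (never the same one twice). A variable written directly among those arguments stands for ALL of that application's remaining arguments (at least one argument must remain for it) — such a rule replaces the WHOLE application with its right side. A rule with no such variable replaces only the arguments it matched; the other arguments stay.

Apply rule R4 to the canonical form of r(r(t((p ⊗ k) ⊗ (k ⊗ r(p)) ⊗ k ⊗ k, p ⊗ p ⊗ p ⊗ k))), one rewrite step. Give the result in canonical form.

Answer: r(r(t(k ⊗ k ⊗ k ⊗ p, k ⊗ p ⊗ p ⊗ p)))

Derivation:
Canonical form:  r(r(t(k ⊗ k ⊗ k ⊗ k ⊗ p ⊗ r(p), k ⊗ p ⊗ p ⊗ p)))
R4 matches:  uses k, r(p);  y := k ⊗ k ⊗ k ⊗ p
The variable takes the whole remainder — replace the entire application.
New term:  r(r(t(k ⊗ k ⊗ k ⊗ p, k ⊗ p ⊗ p ⊗ p)))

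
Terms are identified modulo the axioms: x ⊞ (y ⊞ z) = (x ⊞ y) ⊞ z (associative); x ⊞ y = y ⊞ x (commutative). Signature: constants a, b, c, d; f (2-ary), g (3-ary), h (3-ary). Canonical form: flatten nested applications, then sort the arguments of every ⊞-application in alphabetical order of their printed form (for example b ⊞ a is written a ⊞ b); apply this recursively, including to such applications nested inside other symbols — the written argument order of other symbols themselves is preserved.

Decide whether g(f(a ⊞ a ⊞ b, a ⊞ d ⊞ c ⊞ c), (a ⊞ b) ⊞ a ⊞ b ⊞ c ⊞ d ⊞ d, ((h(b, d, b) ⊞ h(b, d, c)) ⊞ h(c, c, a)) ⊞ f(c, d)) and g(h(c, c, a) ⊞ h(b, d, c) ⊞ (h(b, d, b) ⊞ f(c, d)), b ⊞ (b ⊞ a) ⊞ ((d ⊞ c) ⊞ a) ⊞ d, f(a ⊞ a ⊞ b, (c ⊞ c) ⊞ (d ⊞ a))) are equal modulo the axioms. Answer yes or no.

Left:  g(f(a ⊞ a ⊞ b, a ⊞ d ⊞ c ⊞ c), (a ⊞ b) ⊞ a ⊞ b ⊞ c ⊞ d ⊞ d, ((h(b, d, b) ⊞ h(b, d, c)) ⊞ h(c, c, a)) ⊞ f(c, d))
  Descend into:  ((h(b, d, b) ⊞ h(b, d, c)) ⊞ h(c, c, a)) ⊞ f(c, d)
  Flatten:  h(b, d, b) ⊞ h(b, d, c) ⊞ h(c, c, a) ⊞ f(c, d)
  Sort:  f(c, d) ⊞ h(b, d, b) ⊞ h(b, d, c) ⊞ h(c, c, a)
  Put back:  g(f(a ⊞ a ⊞ b, a ⊞ c ⊞ c ⊞ d), a ⊞ a ⊞ b ⊞ b ⊞ c ⊞ d ⊞ d, f(c, d) ⊞ h(b, d, b) ⊞ h(b, d, c) ⊞ h(c, c, a))
Right:  g(h(c, c, a) ⊞ h(b, d, c) ⊞ (h(b, d, b) ⊞ f(c, d)), b ⊞ (b ⊞ a) ⊞ ((d ⊞ c) ⊞ a) ⊞ d, f(a ⊞ a ⊞ b, (c ⊞ c) ⊞ (d ⊞ a)))
  Descend into:  h(c, c, a) ⊞ h(b, d, c) ⊞ (h(b, d, b) ⊞ f(c, d))
  Merge nested applications:  h(c, c, a) ⊞ h(b, d, c) ⊞ h(b, d, b) ⊞ f(c, d)
  Sort:  f(c, d) ⊞ h(b, d, b) ⊞ h(b, d, c) ⊞ h(c, c, a)
  Put back:  g(f(c, d) ⊞ h(b, d, b) ⊞ h(b, d, c) ⊞ h(c, c, a), a ⊞ a ⊞ b ⊞ b ⊞ c ⊞ d ⊞ d, f(a ⊞ a ⊞ b, a ⊞ c ⊞ c ⊞ d))

Answer: no — g(f(a ⊞ a ⊞ b, a ⊞ c ⊞ c ⊞ d), a ⊞ a ⊞ b ⊞ b ⊞ c ⊞ d ⊞ d, f(c, d) ⊞ h(b, d, b) ⊞ h(b, d, c) ⊞ h(c, c, a)) vs g(f(c, d) ⊞ h(b, d, b) ⊞ h(b, d, c) ⊞ h(c, c, a), a ⊞ a ⊞ b ⊞ b ⊞ c ⊞ d ⊞ d, f(a ⊞ a ⊞ b, a ⊞ c ⊞ c ⊞ d))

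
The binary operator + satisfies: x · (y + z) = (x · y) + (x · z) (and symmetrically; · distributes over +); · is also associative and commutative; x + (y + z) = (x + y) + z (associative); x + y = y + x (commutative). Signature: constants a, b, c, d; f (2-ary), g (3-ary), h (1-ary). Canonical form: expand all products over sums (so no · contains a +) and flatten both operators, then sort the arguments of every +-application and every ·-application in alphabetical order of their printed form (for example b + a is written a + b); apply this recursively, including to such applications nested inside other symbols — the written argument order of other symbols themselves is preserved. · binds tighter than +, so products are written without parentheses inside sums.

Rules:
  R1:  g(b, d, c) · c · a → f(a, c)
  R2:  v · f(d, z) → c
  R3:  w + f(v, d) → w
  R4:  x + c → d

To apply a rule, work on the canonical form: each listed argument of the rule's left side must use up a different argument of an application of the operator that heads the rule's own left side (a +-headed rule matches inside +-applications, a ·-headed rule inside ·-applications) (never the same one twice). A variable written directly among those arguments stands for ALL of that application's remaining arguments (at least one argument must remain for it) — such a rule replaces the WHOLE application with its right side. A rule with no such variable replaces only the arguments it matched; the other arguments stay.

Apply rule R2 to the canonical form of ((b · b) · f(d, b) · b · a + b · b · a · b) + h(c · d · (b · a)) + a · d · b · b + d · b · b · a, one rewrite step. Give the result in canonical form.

Answer: a · b · b · b + a · b · b · d + a · b · b · d + c + h(a · b · c · d)

Derivation:
Canonical form:  a · b · b · b + a · b · b · b · f(d, b) + a · b · b · d + a · b · b · d + h(a · b · c · d)
Apply R2:  consuming f(d, b);  v := a · b · b · b, z := b
The variable takes the whole remainder — replace the entire application.
New term:  a · b · b · b + a · b · b · d + a · b · b · d + c + h(a · b · c · d)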